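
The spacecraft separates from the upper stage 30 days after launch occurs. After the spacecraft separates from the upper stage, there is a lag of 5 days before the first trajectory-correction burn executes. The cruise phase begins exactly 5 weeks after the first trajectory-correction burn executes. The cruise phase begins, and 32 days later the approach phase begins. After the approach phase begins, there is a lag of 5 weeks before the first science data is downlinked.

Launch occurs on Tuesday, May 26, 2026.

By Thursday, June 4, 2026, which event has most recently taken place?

Launch occurs: May 26, 2026.
The spacecraft separates from the upper stage: May 26, 2026 + 30 days = Jun 25, 2026.
The first trajectory-correction burn executes: Jun 25, 2026 + 5 days = Jun 30, 2026.
The cruise phase begins: Jun 30, 2026 + 5 weeks = Aug 4, 2026.
The approach phase begins: Aug 4, 2026 + 32 days = Sep 5, 2026.
The first science data is downlinked: Sep 5, 2026 + 5 weeks = Oct 10, 2026.
Jun 4, 2026 falls between when launch occurs (May 26, 2026) and when the spacecraft separates from the upper stage (Jun 25, 2026).

Launch occurs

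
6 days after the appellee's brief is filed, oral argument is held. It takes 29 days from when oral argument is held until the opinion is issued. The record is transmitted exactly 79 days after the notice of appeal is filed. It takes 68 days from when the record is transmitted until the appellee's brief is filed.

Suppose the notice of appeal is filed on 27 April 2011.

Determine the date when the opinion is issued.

The notice of appeal is filed: Apr 27, 2011.
The record is transmitted: Apr 27, 2011 + 79 days = Jul 15, 2011.
The appellee's brief is filed: Jul 15, 2011 + 68 days = Sep 21, 2011.
Oral argument is held: Sep 21, 2011 + 6 days = Sep 27, 2011.
The opinion is issued: Sep 27, 2011 + 29 days = Oct 26, 2011.

26 October 2011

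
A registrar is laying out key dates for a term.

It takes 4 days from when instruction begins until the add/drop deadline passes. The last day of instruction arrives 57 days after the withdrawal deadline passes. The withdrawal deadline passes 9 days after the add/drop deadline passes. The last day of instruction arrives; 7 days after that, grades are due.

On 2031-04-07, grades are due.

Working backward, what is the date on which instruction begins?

Grades are due: Apr 7, 2031.
The last day of instruction arrives: Apr 7, 2031 − 7 days = Mar 31, 2031.
The withdrawal deadline passes: Mar 31, 2031 − 57 days = Feb 2, 2031.
The add/drop deadline passes: Feb 2, 2031 − 9 days = Jan 24, 2031.
Instruction begins: Jan 24, 2031 − 4 days = Jan 20, 2031.

2031-01-20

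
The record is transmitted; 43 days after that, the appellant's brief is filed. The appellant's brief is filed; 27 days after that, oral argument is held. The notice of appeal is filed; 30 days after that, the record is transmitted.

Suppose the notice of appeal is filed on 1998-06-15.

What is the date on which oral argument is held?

1998-09-23

The notice of appeal is filed: Jun 15, 1998.
The record is transmitted: Jun 15, 1998 + 30 days = Jul 15, 1998.
The appellant's brief is filed: Jul 15, 1998 + 43 days = Aug 27, 1998.
Oral argument is held: Aug 27, 1998 + 27 days = Sep 23, 1998.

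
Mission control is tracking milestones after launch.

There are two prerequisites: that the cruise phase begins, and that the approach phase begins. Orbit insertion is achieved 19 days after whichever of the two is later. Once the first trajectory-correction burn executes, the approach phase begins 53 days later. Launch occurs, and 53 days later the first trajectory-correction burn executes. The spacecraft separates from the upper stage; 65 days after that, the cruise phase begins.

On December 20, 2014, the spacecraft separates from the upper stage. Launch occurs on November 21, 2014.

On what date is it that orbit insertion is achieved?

March 26, 2015

The spacecraft separates from the upper stage: Dec 20, 2014.
The cruise phase begins: Dec 20, 2014 + 65 days = Feb 23, 2015.
Launch occurs: Nov 21, 2014.
The first trajectory-correction burn executes: Nov 21, 2014 + 53 days = Jan 13, 2015.
The approach phase begins: Jan 13, 2015 + 53 days = Mar 7, 2015.
Both prerequisites met — the cruise phase begins (Feb 23, 2015), the approach phase begins (Mar 7, 2015); the later is Mar 7, 2015.
Orbit insertion is achieved: Mar 7, 2015 + 19 days = Mar 26, 2015.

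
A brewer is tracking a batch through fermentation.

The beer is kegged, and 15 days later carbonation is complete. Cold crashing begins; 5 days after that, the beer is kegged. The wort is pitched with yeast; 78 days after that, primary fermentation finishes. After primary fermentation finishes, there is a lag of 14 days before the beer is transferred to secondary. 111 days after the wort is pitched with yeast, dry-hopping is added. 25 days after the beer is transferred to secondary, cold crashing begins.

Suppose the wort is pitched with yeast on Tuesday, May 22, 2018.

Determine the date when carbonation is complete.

The wort is pitched with yeast: May 22, 2018.
Primary fermentation finishes: May 22, 2018 + 78 days = Aug 8, 2018.
The beer is transferred to secondary: Aug 8, 2018 + 14 days = Aug 22, 2018.
Cold crashing begins: Aug 22, 2018 + 25 days = Sep 16, 2018.
The beer is kegged: Sep 16, 2018 + 5 days = Sep 21, 2018.
Carbonation is complete: Sep 21, 2018 + 15 days = Oct 6, 2018.

Saturday, October 6, 2018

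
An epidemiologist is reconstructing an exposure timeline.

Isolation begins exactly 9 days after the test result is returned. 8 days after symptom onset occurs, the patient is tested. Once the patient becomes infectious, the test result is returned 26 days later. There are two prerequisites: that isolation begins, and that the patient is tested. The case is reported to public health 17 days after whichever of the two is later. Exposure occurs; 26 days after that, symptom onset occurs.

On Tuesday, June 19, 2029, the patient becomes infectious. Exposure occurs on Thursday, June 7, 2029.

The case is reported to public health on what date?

The patient becomes infectious: Jun 19, 2029.
The test result is returned: Jun 19, 2029 + 26 days = Jul 15, 2029.
Isolation begins: Jul 15, 2029 + 9 days = Jul 24, 2029.
Exposure occurs: Jun 7, 2029.
Symptom onset occurs: Jun 7, 2029 + 26 days = Jul 3, 2029.
The patient is tested: Jul 3, 2029 + 8 days = Jul 11, 2029.
Both prerequisites met — isolation begins (Jul 24, 2029), the patient is tested (Jul 11, 2029); the later is Jul 24, 2029.
The case is reported to public health: Jul 24, 2029 + 17 days = Aug 10, 2029.

Friday, August 10, 2029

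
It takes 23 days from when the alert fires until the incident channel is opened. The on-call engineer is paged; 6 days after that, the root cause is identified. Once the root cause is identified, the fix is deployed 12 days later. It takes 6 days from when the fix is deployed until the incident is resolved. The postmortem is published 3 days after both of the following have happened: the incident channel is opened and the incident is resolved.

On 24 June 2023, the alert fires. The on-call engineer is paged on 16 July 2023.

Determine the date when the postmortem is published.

The alert fires: Jun 24, 2023.
The incident channel is opened: Jun 24, 2023 + 23 days = Jul 17, 2023.
The on-call engineer is paged: Jul 16, 2023.
The root cause is identified: Jul 16, 2023 + 6 days = Jul 22, 2023.
The fix is deployed: Jul 22, 2023 + 12 days = Aug 3, 2023.
The incident is resolved: Aug 3, 2023 + 6 days = Aug 9, 2023.
Both prerequisites met — the incident channel is opened (Jul 17, 2023), the incident is resolved (Aug 9, 2023); the later is Aug 9, 2023.
The postmortem is published: Aug 9, 2023 + 3 days = Aug 12, 2023.

12 August 2023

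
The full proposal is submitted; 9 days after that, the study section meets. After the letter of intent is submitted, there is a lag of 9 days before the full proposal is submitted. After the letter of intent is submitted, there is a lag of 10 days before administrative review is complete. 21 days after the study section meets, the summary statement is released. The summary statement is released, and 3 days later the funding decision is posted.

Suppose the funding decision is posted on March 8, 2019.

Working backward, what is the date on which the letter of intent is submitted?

January 25, 2019

The funding decision is posted: Mar 8, 2019.
The summary statement is released: Mar 8, 2019 − 3 days = Mar 5, 2019.
The study section meets: Mar 5, 2019 − 21 days = Feb 12, 2019.
The full proposal is submitted: Feb 12, 2019 − 9 days = Feb 3, 2019.
The letter of intent is submitted: Feb 3, 2019 − 9 days = Jan 25, 2019.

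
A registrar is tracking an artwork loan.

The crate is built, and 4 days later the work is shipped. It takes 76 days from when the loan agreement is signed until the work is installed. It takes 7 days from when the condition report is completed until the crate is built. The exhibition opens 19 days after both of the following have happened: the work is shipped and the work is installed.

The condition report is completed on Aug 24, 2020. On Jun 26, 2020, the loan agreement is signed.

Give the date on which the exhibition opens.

The condition report is completed: Aug 24, 2020.
The crate is built: Aug 24, 2020 + 7 days = Aug 31, 2020.
The work is shipped: Aug 31, 2020 + 4 days = Sep 4, 2020.
The loan agreement is signed: Jun 26, 2020.
The work is installed: Jun 26, 2020 + 76 days = Sep 10, 2020.
Both prerequisites met — the work is shipped (Sep 4, 2020), the work is installed (Sep 10, 2020); the later is Sep 10, 2020.
The exhibition opens: Sep 10, 2020 + 19 days = Sep 29, 2020.

Sep 29, 2020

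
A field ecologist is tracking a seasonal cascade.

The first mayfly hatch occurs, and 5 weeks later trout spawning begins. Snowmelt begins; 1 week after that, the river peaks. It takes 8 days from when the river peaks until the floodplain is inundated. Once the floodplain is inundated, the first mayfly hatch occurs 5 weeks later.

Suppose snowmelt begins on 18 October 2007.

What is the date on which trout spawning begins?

11 January 2008

Snowmelt begins: Oct 18, 2007.
The river peaks: Oct 18, 2007 + 1 week = Oct 25, 2007.
The floodplain is inundated: Oct 25, 2007 + 8 days = Nov 2, 2007.
The first mayfly hatch occurs: Nov 2, 2007 + 5 weeks = Dec 7, 2007.
Trout spawning begins: Dec 7, 2007 + 5 weeks = Jan 11, 2008.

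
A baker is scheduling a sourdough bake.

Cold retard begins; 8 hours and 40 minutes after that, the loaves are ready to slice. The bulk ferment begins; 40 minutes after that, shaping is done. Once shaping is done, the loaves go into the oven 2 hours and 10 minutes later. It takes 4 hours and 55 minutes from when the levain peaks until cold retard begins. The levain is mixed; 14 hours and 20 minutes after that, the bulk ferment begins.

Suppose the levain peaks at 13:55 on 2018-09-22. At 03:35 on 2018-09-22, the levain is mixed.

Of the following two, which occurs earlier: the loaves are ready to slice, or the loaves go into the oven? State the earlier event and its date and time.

The levain peaks: 13:55 Sep 22, 2018.
Cold retard begins: 13:55 Sep 22, 2018 + 4h55m = 18:50 Sep 22, 2018.
The loaves are ready to slice: 18:50 Sep 22, 2018 + 8h40m = 03:30 Sep 23, 2018.
The levain is mixed: 03:35 Sep 22, 2018.
The bulk ferment begins: 03:35 Sep 22, 2018 + 14h20m = 17:55 Sep 22, 2018.
Shaping is done: 17:55 Sep 22, 2018 + 40m = 18:35 Sep 22, 2018.
The loaves go into the oven: 18:35 Sep 22, 2018 + 2h10m = 20:45 Sep 22, 2018.
Comparing: the loaves are ready to slice at 03:30 Sep 23, 2018 vs the loaves go into the oven at 20:45 Sep 22, 2018. Earlier: the loaves go into the oven.

The loaves go into the oven — 20:45 on 2018-09-22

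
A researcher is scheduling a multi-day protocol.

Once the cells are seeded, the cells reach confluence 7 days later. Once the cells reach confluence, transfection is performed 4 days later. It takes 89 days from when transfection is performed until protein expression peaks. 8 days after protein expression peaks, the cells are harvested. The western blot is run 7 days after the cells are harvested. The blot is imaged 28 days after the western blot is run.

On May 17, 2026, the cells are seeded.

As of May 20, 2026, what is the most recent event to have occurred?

The cells are seeded

The cells are seeded: May 17, 2026.
The cells reach confluence: May 17, 2026 + 7 days = May 24, 2026.
Transfection is performed: May 24, 2026 + 4 days = May 28, 2026.
Protein expression peaks: May 28, 2026 + 89 days = Aug 25, 2026.
The cells are harvested: Aug 25, 2026 + 8 days = Sep 2, 2026.
The western blot is run: Sep 2, 2026 + 7 days = Sep 9, 2026.
The blot is imaged: Sep 9, 2026 + 28 days = Oct 7, 2026.
May 20, 2026 falls between when the cells are seeded (May 17, 2026) and when the cells reach confluence (May 24, 2026).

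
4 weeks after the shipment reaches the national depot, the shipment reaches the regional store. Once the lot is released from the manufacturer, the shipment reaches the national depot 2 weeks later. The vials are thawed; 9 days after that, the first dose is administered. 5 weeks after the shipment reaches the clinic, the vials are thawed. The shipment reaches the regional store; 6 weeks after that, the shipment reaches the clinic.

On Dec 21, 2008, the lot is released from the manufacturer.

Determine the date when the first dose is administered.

The lot is released from the manufacturer: Dec 21, 2008.
The shipment reaches the national depot: Dec 21, 2008 + 2 weeks = Jan 4, 2009.
The shipment reaches the regional store: Jan 4, 2009 + 4 weeks = Feb 1, 2009.
The shipment reaches the clinic: Feb 1, 2009 + 6 weeks = Mar 15, 2009.
The vials are thawed: Mar 15, 2009 + 5 weeks = Apr 19, 2009.
The first dose is administered: Apr 19, 2009 + 9 days = Apr 28, 2009.

Apr 28, 2009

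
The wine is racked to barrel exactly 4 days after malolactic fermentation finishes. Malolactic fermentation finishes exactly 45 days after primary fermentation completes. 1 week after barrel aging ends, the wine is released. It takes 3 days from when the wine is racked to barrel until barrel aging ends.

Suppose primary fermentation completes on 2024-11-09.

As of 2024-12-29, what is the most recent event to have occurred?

Primary fermentation completes: Nov 9, 2024.
Malolactic fermentation finishes: Nov 9, 2024 + 45 days = Dec 24, 2024.
The wine is racked to barrel: Dec 24, 2024 + 4 days = Dec 28, 2024.
Barrel aging ends: Dec 28, 2024 + 3 days = Dec 31, 2024.
The wine is released: Dec 31, 2024 + 1 week = Jan 7, 2025.
Dec 29, 2024 falls between when the wine is racked to barrel (Dec 28, 2024) and when barrel aging ends (Dec 31, 2024).

The wine is racked to barrel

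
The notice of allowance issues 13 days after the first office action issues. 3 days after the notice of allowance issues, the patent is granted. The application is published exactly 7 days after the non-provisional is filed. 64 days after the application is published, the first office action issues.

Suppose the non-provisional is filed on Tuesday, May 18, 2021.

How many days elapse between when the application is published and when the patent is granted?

80 days

Causal path: the application is published → the first office action issues → the notice of allowance issues → the patent is granted.
Total delay along the path: 64 + 13 + 3 = 80 days.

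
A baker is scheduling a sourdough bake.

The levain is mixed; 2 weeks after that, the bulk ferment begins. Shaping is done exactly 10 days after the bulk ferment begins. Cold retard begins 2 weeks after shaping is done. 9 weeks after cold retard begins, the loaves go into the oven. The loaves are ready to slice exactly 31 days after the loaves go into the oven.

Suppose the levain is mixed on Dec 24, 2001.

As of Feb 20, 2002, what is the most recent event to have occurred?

The levain is mixed: Dec 24, 2001.
The bulk ferment begins: Dec 24, 2001 + 2 weeks = Jan 7, 2002.
Shaping is done: Jan 7, 2002 + 10 days = Jan 17, 2002.
Cold retard begins: Jan 17, 2002 + 2 weeks = Jan 31, 2002.
The loaves go into the oven: Jan 31, 2002 + 9 weeks = Apr 4, 2002.
The loaves are ready to slice: Apr 4, 2002 + 31 days = May 5, 2002.
Feb 20, 2002 falls between when cold retard begins (Jan 31, 2002) and when the loaves go into the oven (Apr 4, 2002).

Cold retard begins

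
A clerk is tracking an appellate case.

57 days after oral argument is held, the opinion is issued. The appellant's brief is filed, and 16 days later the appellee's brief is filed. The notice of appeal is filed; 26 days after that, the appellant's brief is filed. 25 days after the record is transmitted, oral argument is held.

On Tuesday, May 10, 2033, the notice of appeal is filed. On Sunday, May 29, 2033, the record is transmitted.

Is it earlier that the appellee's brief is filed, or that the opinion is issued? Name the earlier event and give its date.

The notice of appeal is filed: May 10, 2033.
The appellant's brief is filed: May 10, 2033 + 26 days = Jun 5, 2033.
The appellee's brief is filed: Jun 5, 2033 + 16 days = Jun 21, 2033.
The record is transmitted: May 29, 2033.
Oral argument is held: May 29, 2033 + 25 days = Jun 23, 2033.
The opinion is issued: Jun 23, 2033 + 57 days = Aug 19, 2033.
Comparing: the appellee's brief is filed on Jun 21, 2033 vs the opinion is issued on Aug 19, 2033. Earlier: the appellee's brief is filed.

The appellee's brief is filed — Tuesday, June 21, 2033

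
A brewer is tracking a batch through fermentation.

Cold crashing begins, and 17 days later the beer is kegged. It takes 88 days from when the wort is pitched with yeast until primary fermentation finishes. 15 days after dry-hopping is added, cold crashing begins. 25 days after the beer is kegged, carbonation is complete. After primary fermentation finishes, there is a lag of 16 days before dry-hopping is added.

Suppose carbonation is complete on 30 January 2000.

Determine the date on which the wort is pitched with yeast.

Carbonation is complete: Jan 30, 2000.
The beer is kegged: Jan 30, 2000 − 25 days = Jan 5, 2000.
Cold crashing begins: Jan 5, 2000 − 17 days = Dec 19, 1999.
Dry-hopping is added: Dec 19, 1999 − 15 days = Dec 4, 1999.
Primary fermentation finishes: Dec 4, 1999 − 16 days = Nov 18, 1999.
The wort is pitched with yeast: Nov 18, 1999 − 88 days = Aug 22, 1999.

22 August 1999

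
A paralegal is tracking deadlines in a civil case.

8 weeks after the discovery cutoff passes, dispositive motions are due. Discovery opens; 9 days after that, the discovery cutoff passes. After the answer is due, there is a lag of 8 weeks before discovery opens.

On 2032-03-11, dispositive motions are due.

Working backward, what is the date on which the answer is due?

2031-11-11

Dispositive motions are due: Mar 11, 2032.
The discovery cutoff passes: Mar 11, 2032 − 8 weeks = Jan 15, 2032.
Discovery opens: Jan 15, 2032 − 9 days = Jan 6, 2032.
The answer is due: Jan 6, 2032 − 8 weeks = Nov 11, 2031.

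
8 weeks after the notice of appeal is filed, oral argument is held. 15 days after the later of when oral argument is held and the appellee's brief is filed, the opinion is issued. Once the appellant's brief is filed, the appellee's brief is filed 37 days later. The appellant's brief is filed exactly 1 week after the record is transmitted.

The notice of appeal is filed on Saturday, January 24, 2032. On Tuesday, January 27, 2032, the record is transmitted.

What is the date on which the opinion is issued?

The notice of appeal is filed: Jan 24, 2032.
Oral argument is held: Jan 24, 2032 + 8 weeks = Mar 20, 2032.
The record is transmitted: Jan 27, 2032.
The appellant's brief is filed: Jan 27, 2032 + 1 week = Feb 3, 2032.
The appellee's brief is filed: Feb 3, 2032 + 37 days = Mar 11, 2032.
Both prerequisites met — oral argument is held (Mar 20, 2032), the appellee's brief is filed (Mar 11, 2032); the later is Mar 20, 2032.
The opinion is issued: Mar 20, 2032 + 15 days = Apr 4, 2032.

Sunday, April 4, 2032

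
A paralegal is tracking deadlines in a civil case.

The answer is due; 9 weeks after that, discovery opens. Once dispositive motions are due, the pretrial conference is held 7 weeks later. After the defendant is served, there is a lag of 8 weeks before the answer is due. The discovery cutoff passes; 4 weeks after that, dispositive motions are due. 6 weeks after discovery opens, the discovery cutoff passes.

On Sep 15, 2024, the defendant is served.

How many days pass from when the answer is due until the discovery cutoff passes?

105 days

Causal path: the answer is due → discovery opens → the discovery cutoff passes.
Total delay along the path: 9 + 6 weeks = 15 weeks = 105 days.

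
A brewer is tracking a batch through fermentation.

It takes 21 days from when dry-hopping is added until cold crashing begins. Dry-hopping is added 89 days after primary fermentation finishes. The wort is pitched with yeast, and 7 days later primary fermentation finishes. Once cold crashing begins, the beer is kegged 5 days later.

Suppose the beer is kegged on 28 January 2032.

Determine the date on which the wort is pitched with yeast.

The beer is kegged: Jan 28, 2032.
Cold crashing begins: Jan 28, 2032 − 5 days = Jan 23, 2032.
Dry-hopping is added: Jan 23, 2032 − 21 days = Jan 2, 2032.
Primary fermentation finishes: Jan 2, 2032 − 89 days = Oct 5, 2031.
The wort is pitched with yeast: Oct 5, 2031 − 7 days = Sep 28, 2031.

28 September 2031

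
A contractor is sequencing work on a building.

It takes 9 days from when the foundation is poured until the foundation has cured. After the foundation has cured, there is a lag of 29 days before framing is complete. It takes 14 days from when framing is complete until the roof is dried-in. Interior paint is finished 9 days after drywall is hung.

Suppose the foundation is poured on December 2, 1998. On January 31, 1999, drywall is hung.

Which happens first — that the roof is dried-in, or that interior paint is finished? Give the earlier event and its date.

The foundation is poured: Dec 2, 1998.
The foundation has cured: Dec 2, 1998 + 9 days = Dec 11, 1998.
Framing is complete: Dec 11, 1998 + 29 days = Jan 9, 1999.
The roof is dried-in: Jan 9, 1999 + 14 days = Jan 23, 1999.
Drywall is hung: Jan 31, 1999.
Interior paint is finished: Jan 31, 1999 + 9 days = Feb 9, 1999.
Comparing: the roof is dried-in on Jan 23, 1999 vs interior paint is finished on Feb 9, 1999. Earlier: the roof is dried-in.

The roof is dried-in — January 23, 1999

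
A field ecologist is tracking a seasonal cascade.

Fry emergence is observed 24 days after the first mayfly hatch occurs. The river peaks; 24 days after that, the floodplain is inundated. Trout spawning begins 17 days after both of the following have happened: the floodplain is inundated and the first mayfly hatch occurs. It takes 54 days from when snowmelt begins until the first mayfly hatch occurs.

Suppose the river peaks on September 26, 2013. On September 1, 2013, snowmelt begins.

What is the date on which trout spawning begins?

November 11, 2013

The river peaks: Sep 26, 2013.
The floodplain is inundated: Sep 26, 2013 + 24 days = Oct 20, 2013.
Snowmelt begins: Sep 1, 2013.
The first mayfly hatch occurs: Sep 1, 2013 + 54 days = Oct 25, 2013.
Both prerequisites met — the floodplain is inundated (Oct 20, 2013), the first mayfly hatch occurs (Oct 25, 2013); the later is Oct 25, 2013.
Trout spawning begins: Oct 25, 2013 + 17 days = Nov 11, 2013.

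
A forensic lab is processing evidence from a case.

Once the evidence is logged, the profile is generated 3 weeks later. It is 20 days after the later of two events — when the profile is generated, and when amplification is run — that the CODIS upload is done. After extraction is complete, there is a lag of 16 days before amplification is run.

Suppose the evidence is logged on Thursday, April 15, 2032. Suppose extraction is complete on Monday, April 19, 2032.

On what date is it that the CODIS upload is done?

Wednesday, May 26, 2032

The evidence is logged: Apr 15, 2032.
The profile is generated: Apr 15, 2032 + 3 weeks = May 6, 2032.
Extraction is complete: Apr 19, 2032.
Amplification is run: Apr 19, 2032 + 16 days = May 5, 2032.
Both prerequisites met — the profile is generated (May 6, 2032), amplification is run (May 5, 2032); the later is May 6, 2032.
The CODIS upload is done: May 6, 2032 + 20 days = May 26, 2032.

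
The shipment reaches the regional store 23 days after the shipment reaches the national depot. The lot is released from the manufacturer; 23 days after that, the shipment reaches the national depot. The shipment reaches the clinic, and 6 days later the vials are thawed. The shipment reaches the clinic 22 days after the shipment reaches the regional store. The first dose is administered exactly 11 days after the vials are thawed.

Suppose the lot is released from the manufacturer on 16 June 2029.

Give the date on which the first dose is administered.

9 September 2029

The lot is released from the manufacturer: Jun 16, 2029.
The shipment reaches the national depot: Jun 16, 2029 + 23 days = Jul 9, 2029.
The shipment reaches the regional store: Jul 9, 2029 + 23 days = Aug 1, 2029.
The shipment reaches the clinic: Aug 1, 2029 + 22 days = Aug 23, 2029.
The vials are thawed: Aug 23, 2029 + 6 days = Aug 29, 2029.
The first dose is administered: Aug 29, 2029 + 11 days = Sep 9, 2029.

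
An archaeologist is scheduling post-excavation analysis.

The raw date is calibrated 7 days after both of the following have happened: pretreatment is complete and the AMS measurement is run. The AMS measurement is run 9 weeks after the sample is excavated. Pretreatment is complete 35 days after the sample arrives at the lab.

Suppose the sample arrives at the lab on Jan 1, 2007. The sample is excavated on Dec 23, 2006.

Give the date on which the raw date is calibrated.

The sample arrives at the lab: Jan 1, 2007.
Pretreatment is complete: Jan 1, 2007 + 35 days = Feb 5, 2007.
The sample is excavated: Dec 23, 2006.
The AMS measurement is run: Dec 23, 2006 + 9 weeks = Feb 24, 2007.
Both prerequisites met — pretreatment is complete (Feb 5, 2007), the AMS measurement is run (Feb 24, 2007); the later is Feb 24, 2007.
The raw date is calibrated: Feb 24, 2007 + 7 days = Mar 3, 2007.

Mar 3, 2007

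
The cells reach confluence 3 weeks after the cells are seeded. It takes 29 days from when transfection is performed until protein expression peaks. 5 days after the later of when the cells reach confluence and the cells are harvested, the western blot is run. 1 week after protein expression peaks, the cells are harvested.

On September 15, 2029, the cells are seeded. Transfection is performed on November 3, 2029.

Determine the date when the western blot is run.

The cells are seeded: Sep 15, 2029.
The cells reach confluence: Sep 15, 2029 + 3 weeks = Oct 6, 2029.
Transfection is performed: Nov 3, 2029.
Protein expression peaks: Nov 3, 2029 + 29 days = Dec 2, 2029.
The cells are harvested: Dec 2, 2029 + 1 week = Dec 9, 2029.
Both prerequisites met — the cells reach confluence (Oct 6, 2029), the cells are harvested (Dec 9, 2029); the later is Dec 9, 2029.
The western blot is run: Dec 9, 2029 + 5 days = Dec 14, 2029.

December 14, 2029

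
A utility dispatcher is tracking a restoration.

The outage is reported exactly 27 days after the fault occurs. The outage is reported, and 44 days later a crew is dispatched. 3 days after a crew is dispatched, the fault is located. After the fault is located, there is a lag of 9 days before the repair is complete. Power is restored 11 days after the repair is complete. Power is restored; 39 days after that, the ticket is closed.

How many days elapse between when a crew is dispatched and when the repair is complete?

12 days

Causal path: a crew is dispatched → the fault is located → the repair is complete.
Total delay along the path: 3 + 9 = 12 days.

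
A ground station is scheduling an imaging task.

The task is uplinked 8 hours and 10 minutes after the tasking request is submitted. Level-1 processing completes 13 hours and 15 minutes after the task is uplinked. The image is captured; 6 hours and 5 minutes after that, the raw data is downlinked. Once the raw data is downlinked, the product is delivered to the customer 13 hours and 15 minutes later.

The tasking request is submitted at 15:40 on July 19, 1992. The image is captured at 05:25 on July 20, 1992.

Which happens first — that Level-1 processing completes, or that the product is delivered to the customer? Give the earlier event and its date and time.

Level-1 processing completes — 13:05 on July 20, 1992

The tasking request is submitted: 15:40 Jul 19, 1992.
The task is uplinked: 15:40 Jul 19, 1992 + 8h10m = 23:50 Jul 19, 1992.
Level-1 processing completes: 23:50 Jul 19, 1992 + 13h15m = 13:05 Jul 20, 1992.
The image is captured: 05:25 Jul 20, 1992.
The raw data is downlinked: 05:25 Jul 20, 1992 + 6h05m = 11:30 Jul 20, 1992.
The product is delivered to the customer: 11:30 Jul 20, 1992 + 13h15m = 00:45 Jul 21, 1992.
Comparing: Level-1 processing completes at 13:05 Jul 20, 1992 vs the product is delivered to the customer at 00:45 Jul 21, 1992. Earlier: Level-1 processing completes.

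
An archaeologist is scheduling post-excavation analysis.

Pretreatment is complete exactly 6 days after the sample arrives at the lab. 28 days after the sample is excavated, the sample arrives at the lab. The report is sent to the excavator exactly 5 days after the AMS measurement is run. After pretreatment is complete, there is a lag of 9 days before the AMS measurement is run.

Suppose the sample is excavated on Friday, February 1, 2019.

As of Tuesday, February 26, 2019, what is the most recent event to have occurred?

The sample is excavated

The sample is excavated: Feb 1, 2019.
The sample arrives at the lab: Feb 1, 2019 + 28 days = Mar 1, 2019.
Pretreatment is complete: Mar 1, 2019 + 6 days = Mar 7, 2019.
The AMS measurement is run: Mar 7, 2019 + 9 days = Mar 16, 2019.
The report is sent to the excavator: Mar 16, 2019 + 5 days = Mar 21, 2019.
Feb 26, 2019 falls between when the sample is excavated (Feb 1, 2019) and when the sample arrives at the lab (Mar 1, 2019).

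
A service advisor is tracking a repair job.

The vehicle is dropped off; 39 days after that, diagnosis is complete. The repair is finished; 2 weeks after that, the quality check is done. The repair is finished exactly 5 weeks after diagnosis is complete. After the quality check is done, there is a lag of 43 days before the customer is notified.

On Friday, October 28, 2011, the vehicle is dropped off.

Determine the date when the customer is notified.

The vehicle is dropped off: Oct 28, 2011.
Diagnosis is complete: Oct 28, 2011 + 39 days = Dec 6, 2011.
The repair is finished: Dec 6, 2011 + 5 weeks = Jan 10, 2012.
The quality check is done: Jan 10, 2012 + 2 weeks = Jan 24, 2012.
The customer is notified: Jan 24, 2012 + 43 days = Mar 7, 2012.

Wednesday, March 7, 2012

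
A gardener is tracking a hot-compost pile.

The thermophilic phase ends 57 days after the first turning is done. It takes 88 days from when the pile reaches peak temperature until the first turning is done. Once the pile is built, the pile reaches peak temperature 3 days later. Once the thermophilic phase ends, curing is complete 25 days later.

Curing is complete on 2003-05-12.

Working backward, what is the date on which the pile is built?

Curing is complete: May 12, 2003.
The thermophilic phase ends: May 12, 2003 − 25 days = Apr 17, 2003.
The first turning is done: Apr 17, 2003 − 57 days = Feb 19, 2003.
The pile reaches peak temperature: Feb 19, 2003 − 88 days = Nov 23, 2002.
The pile is built: Nov 23, 2002 − 3 days = Nov 20, 2002.

2002-11-20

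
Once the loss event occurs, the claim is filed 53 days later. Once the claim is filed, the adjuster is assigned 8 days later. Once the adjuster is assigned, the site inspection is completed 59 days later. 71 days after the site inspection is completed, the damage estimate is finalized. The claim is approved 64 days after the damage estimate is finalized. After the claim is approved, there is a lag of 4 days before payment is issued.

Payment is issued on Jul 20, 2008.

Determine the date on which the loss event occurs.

Nov 4, 2007

Payment is issued: Jul 20, 2008.
The claim is approved: Jul 20, 2008 − 4 days = Jul 16, 2008.
The damage estimate is finalized: Jul 16, 2008 − 64 days = May 13, 2008.
The site inspection is completed: May 13, 2008 − 71 days = Mar 3, 2008.
The adjuster is assigned: Mar 3, 2008 − 59 days = Jan 4, 2008.
The claim is filed: Jan 4, 2008 − 8 days = Dec 27, 2007.
The loss event occurs: Dec 27, 2007 − 53 days = Nov 4, 2007.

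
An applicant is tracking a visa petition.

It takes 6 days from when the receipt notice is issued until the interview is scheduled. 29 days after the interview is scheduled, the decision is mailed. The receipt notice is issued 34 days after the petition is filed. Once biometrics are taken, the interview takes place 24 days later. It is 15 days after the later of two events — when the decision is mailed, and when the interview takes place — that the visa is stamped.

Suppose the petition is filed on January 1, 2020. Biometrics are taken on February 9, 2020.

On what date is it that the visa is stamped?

The petition is filed: Jan 1, 2020.
The receipt notice is issued: Jan 1, 2020 + 34 days = Feb 4, 2020.
The interview is scheduled: Feb 4, 2020 + 6 days = Feb 10, 2020.
The decision is mailed: Feb 10, 2020 + 29 days = Mar 10, 2020.
Biometrics are taken: Feb 9, 2020.
The interview takes place: Feb 9, 2020 + 24 days = Mar 4, 2020.
Both prerequisites met — the decision is mailed (Mar 10, 2020), the interview takes place (Mar 4, 2020); the later is Mar 10, 2020.
The visa is stamped: Mar 10, 2020 + 15 days = Mar 25, 2020.

March 25, 2020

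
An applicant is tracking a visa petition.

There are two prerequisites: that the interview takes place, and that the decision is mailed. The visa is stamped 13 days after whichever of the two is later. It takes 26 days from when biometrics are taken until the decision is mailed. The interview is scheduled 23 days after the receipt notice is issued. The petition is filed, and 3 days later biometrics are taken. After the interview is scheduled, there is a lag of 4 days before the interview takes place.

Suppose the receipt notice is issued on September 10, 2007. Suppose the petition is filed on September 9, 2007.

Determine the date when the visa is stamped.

October 21, 2007

The receipt notice is issued: Sep 10, 2007.
The interview is scheduled: Sep 10, 2007 + 23 days = Oct 3, 2007.
The interview takes place: Oct 3, 2007 + 4 days = Oct 7, 2007.
The petition is filed: Sep 9, 2007.
Biometrics are taken: Sep 9, 2007 + 3 days = Sep 12, 2007.
The decision is mailed: Sep 12, 2007 + 26 days = Oct 8, 2007.
Both prerequisites met — the interview takes place (Oct 7, 2007), the decision is mailed (Oct 8, 2007); the later is Oct 8, 2007.
The visa is stamped: Oct 8, 2007 + 13 days = Oct 21, 2007.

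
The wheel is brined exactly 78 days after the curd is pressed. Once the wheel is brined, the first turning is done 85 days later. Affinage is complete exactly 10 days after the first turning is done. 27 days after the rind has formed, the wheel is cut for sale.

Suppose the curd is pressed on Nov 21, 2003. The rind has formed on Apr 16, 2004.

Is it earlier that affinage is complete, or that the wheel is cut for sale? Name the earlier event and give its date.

The curd is pressed: Nov 21, 2003.
The wheel is brined: Nov 21, 2003 + 78 days = Feb 7, 2004.
The first turning is done: Feb 7, 2004 + 85 days = May 2, 2004.
Affinage is complete: May 2, 2004 + 10 days = May 12, 2004.
The rind has formed: Apr 16, 2004.
The wheel is cut for sale: Apr 16, 2004 + 27 days = May 13, 2004.
Comparing: affinage is complete on May 12, 2004 vs the wheel is cut for sale on May 13, 2004. Earlier: affinage is complete.

Affinage is complete — May 12, 2004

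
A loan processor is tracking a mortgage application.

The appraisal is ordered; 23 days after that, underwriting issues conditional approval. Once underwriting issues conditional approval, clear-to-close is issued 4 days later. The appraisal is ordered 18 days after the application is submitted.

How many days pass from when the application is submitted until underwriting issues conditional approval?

Causal path: the application is submitted → the appraisal is ordered → underwriting issues conditional approval.
Total delay along the path: 18 + 23 = 41 days.

41 days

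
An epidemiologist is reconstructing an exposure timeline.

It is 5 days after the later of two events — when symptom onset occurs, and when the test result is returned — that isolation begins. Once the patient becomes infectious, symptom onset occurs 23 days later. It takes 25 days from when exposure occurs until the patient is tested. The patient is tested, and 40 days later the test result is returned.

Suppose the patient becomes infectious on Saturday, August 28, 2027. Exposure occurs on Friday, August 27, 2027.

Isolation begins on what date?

The patient becomes infectious: Aug 28, 2027.
Symptom onset occurs: Aug 28, 2027 + 23 days = Sep 20, 2027.
Exposure occurs: Aug 27, 2027.
The patient is tested: Aug 27, 2027 + 25 days = Sep 21, 2027.
The test result is returned: Sep 21, 2027 + 40 days = Oct 31, 2027.
Both prerequisites met — symptom onset occurs (Sep 20, 2027), the test result is returned (Oct 31, 2027); the later is Oct 31, 2027.
Isolation begins: Oct 31, 2027 + 5 days = Nov 5, 2027.

Friday, November 5, 2027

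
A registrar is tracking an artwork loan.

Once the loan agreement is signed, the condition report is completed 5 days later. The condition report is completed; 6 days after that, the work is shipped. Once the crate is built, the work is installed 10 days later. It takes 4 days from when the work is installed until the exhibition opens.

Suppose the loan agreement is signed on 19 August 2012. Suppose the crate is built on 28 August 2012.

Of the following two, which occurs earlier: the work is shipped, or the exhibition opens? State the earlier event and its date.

The work is shipped — 30 August 2012

The loan agreement is signed: Aug 19, 2012.
The condition report is completed: Aug 19, 2012 + 5 days = Aug 24, 2012.
The work is shipped: Aug 24, 2012 + 6 days = Aug 30, 2012.
The crate is built: Aug 28, 2012.
The work is installed: Aug 28, 2012 + 10 days = Sep 7, 2012.
The exhibition opens: Sep 7, 2012 + 4 days = Sep 11, 2012.
Comparing: the work is shipped on Aug 30, 2012 vs the exhibition opens on Sep 11, 2012. Earlier: the work is shipped.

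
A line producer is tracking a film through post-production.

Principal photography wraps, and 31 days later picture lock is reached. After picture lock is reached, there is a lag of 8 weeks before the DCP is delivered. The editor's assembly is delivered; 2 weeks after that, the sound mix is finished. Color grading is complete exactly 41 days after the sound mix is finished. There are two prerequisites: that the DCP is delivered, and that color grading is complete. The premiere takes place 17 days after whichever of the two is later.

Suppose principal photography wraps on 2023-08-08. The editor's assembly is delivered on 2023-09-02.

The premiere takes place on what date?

Principal photography wraps: Aug 8, 2023.
Picture lock is reached: Aug 8, 2023 + 31 days = Sep 8, 2023.
The DCP is delivered: Sep 8, 2023 + 8 weeks = Nov 3, 2023.
The editor's assembly is delivered: Sep 2, 2023.
The sound mix is finished: Sep 2, 2023 + 2 weeks = Sep 16, 2023.
Color grading is complete: Sep 16, 2023 + 41 days = Oct 27, 2023.
Both prerequisites met — the DCP is delivered (Nov 3, 2023), color grading is complete (Oct 27, 2023); the later is Nov 3, 2023.
The premiere takes place: Nov 3, 2023 + 17 days = Nov 20, 2023.

2023-11-20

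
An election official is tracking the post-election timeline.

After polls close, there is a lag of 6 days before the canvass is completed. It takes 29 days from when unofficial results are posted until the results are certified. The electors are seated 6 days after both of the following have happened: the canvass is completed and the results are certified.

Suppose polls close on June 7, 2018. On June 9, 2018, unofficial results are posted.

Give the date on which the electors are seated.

July 14, 2018

Polls close: Jun 7, 2018.
The canvass is completed: Jun 7, 2018 + 6 days = Jun 13, 2018.
Unofficial results are posted: Jun 9, 2018.
The results are certified: Jun 9, 2018 + 29 days = Jul 8, 2018.
Both prerequisites met — the canvass is completed (Jun 13, 2018), the results are certified (Jul 8, 2018); the later is Jul 8, 2018.
The electors are seated: Jul 8, 2018 + 6 days = Jul 14, 2018.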